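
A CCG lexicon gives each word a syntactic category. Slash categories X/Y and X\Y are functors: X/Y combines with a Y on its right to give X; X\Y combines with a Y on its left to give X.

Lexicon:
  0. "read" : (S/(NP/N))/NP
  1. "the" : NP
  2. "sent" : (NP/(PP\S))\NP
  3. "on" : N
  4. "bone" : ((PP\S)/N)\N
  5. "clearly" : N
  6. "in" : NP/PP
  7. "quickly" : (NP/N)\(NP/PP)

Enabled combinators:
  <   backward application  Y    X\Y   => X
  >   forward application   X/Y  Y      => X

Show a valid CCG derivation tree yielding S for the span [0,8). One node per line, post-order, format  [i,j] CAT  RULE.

[0,1] (S/(NP/N))/NP  lex  "read"
[1,2] NP  lex  "the"
[2,3] (NP/(PP\S))\NP  lex  "sent"
[1,3] NP/(PP\S)  <  k=2
[3,4] N  lex  "on"
[4,5] ((PP\S)/N)\N  lex  "bone"
[3,5] (PP\S)/N  <  k=4
[5,6] N  lex  "clearly"
[3,6] PP\S  >  k=5
[1,6] NP  >  k=3
[0,6] S/(NP/N)  >  k=1
[6,7] NP/PP  lex  "in"
[7,8] (NP/N)\(NP/PP)  lex  "quickly"
[6,8] NP/N  <  k=7
[0,8] S  >  k=6

[0,8] S   >
  [0,6] S/(NP/N)   >
    [0,1] "read" : (S/(NP/N))/NP
    [1,6] NP   >
      [1,3] NP/(PP\S)   <
        [1,2] "the" : NP
        [2,3] "sent" : (NP/(PP\S))\NP
      [3,6] PP\S   >
        [3,5] (PP\S)/N   <
          [3,4] "on" : N
          [4,5] "bone" : ((PP\S)/N)\N
        [5,6] "clearly" : N
  [6,8] NP/N   <
    [6,7] "in" : NP/PP
    [7,8] "quickly" : (NP/N)\(NP/PP)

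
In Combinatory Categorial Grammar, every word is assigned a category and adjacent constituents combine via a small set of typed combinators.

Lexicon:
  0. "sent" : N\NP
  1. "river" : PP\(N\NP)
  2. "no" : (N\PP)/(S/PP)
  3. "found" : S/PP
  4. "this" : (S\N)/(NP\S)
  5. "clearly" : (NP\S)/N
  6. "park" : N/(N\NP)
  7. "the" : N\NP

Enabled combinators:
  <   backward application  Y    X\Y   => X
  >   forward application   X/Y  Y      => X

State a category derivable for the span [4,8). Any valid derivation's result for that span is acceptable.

[0,8] S   <
  [0,4] N   <
    [0,2] PP   <
      [0,1] "sent" : N\NP
      [1,2] "river" : PP\(N\NP)
    [2,4] N\PP   >
      [2,3] "no" : (N\PP)/(S/PP)
      [3,4] "found" : S/PP
  [4,8] S\N   >
    [4,5] "this" : (S\N)/(NP\S)
    [5,8] NP\S   >
      [5,6] "clearly" : (NP\S)/N
      [6,8] N   >
        [6,7] "park" : N/(N\NP)
        [7,8] "the" : N\NP

S\N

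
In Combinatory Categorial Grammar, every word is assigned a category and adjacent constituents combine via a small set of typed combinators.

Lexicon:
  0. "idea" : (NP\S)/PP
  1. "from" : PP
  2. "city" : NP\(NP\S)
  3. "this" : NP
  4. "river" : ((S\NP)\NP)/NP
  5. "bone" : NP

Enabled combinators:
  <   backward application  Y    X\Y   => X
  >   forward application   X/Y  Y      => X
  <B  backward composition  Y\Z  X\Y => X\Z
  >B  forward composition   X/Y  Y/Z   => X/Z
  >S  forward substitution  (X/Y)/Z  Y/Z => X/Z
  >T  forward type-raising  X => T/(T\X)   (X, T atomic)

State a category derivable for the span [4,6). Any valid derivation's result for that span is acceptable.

(S\NP)\NP

[0,6] S   <
  [0,3] NP   <
    [0,2] NP\S   >
      [0,1] "idea" : (NP\S)/PP
      [1,2] "from" : PP
    [2,3] "city" : NP\(NP\S)
  [3,6] S\NP   <
    [3,4] "this" : NP
    [4,6] (S\NP)\NP   >
      [4,5] "river" : ((S\NP)\NP)/NP
      [5,6] "bone" : NP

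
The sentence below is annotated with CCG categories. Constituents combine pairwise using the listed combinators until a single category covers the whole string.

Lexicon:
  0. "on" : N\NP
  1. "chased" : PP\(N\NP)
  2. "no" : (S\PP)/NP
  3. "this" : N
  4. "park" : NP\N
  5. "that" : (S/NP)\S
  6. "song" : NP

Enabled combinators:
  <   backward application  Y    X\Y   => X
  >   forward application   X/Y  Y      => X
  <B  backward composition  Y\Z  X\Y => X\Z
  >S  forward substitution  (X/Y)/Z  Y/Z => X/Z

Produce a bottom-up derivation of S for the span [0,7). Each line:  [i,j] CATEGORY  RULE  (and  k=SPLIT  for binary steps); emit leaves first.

[0,1] N\NP  lex  "on"
[1,2] PP\(N\NP)  lex  "chased"
[0,2] PP  <  k=1
[2,3] (S\PP)/NP  lex  "no"
[3,4] N  lex  "this"
[4,5] NP\N  lex  "park"
[3,5] NP  <  k=4
[2,5] S\PP  >  k=3
[0,5] S  <  k=2
[5,6] (S/NP)\S  lex  "that"
[0,6] S/NP  <  k=5
[6,7] NP  lex  "song"
[0,7] S  >  k=6

[0,7] S   >
  [0,6] S/NP   <
    [0,5] S   <
      [0,2] PP   <
        [0,1] "on" : N\NP
        [1,2] "chased" : PP\(N\NP)
      [2,5] S\PP   >
        [2,3] "no" : (S\PP)/NP
        [3,5] NP   <
          [3,4] "this" : N
          [4,5] "park" : NP\N
    [5,6] "that" : (S/NP)\S
  [6,7] "song" : NP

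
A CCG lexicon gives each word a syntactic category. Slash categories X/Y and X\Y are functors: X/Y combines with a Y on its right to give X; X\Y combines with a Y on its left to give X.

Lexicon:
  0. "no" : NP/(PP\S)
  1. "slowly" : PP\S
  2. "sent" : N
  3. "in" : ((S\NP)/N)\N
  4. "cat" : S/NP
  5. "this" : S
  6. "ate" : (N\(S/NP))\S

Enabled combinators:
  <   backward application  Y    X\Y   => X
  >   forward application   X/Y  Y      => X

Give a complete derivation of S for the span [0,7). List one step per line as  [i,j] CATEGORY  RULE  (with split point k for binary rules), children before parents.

[0,1] NP/(PP\S)  lex  "no"
[1,2] PP\S  lex  "slowly"
[0,2] NP  >  k=1
[2,3] N  lex  "sent"
[3,4] ((S\NP)/N)\N  lex  "in"
[2,4] (S\NP)/N  <  k=3
[4,5] S/NP  lex  "cat"
[5,6] S  lex  "this"
[6,7] (N\(S/NP))\S  lex  "ate"
[5,7] N\(S/NP)  <  k=6
[4,7] N  <  k=5
[2,7] S\NP  >  k=4
[0,7] S  <  k=2

[0,7] S   <
  [0,2] NP   >
    [0,1] "no" : NP/(PP\S)
    [1,2] "slowly" : PP\S
  [2,7] S\NP   >
    [2,4] (S\NP)/N   <
      [2,3] "sent" : N
      [3,4] "in" : ((S\NP)/N)\N
    [4,7] N   <
      [4,5] "cat" : S/NP
      [5,7] N\(S/NP)   <
        [5,6] "this" : S
        [6,7] "ate" : (N\(S/NP))\S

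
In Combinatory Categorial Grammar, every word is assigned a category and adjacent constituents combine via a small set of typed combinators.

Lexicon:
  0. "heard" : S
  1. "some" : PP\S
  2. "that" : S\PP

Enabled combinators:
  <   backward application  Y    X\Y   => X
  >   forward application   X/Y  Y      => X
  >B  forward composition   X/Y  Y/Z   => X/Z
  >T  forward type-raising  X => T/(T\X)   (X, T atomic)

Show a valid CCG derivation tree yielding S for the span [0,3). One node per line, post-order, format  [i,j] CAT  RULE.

[0,1] S  lex  "heard"
[1,2] PP\S  lex  "some"
[0,2] PP  <  k=1
[2,3] S\PP  lex  "that"
[0,3] S  <  k=2

[0,3] S   <
  [0,2] PP   <
    [0,1] "heard" : S
    [1,2] "some" : PP\S
  [2,3] "that" : S\PP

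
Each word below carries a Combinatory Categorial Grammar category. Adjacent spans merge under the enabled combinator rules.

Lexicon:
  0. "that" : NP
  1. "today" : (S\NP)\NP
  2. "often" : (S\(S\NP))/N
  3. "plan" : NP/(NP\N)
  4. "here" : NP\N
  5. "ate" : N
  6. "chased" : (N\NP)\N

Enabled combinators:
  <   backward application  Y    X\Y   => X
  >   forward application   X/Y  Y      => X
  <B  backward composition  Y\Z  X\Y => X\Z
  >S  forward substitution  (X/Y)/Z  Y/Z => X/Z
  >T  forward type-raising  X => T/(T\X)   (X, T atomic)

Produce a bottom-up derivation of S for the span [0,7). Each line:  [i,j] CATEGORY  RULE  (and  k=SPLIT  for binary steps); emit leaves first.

[0,7] S   <
  [0,2] S\NP   <
    [0,1] "that" : NP
    [1,2] "today" : (S\NP)\NP
  [2,7] S\(S\NP)   >
    [2,3] "often" : (S\(S\NP))/N
    [3,7] N   <
      [3,5] NP   >
        [3,4] "plan" : NP/(NP\N)
        [4,5] "here" : NP\N
      [5,7] N\NP   <
        [5,6] "ate" : N
        [6,7] "chased" : (N\NP)\N

[0,1] NP  lex  "that"
[1,2] (S\NP)\NP  lex  "today"
[0,2] S\NP  <  k=1
[2,3] (S\(S\NP))/N  lex  "often"
[3,4] NP/(NP\N)  lex  "plan"
[4,5] NP\N  lex  "here"
[3,5] NP  >  k=4
[5,6] N  lex  "ate"
[6,7] (N\NP)\N  lex  "chased"
[5,7] N\NP  <  k=6
[3,7] N  <  k=5
[2,7] S\(S\NP)  >  k=3
[0,7] S  <  k=2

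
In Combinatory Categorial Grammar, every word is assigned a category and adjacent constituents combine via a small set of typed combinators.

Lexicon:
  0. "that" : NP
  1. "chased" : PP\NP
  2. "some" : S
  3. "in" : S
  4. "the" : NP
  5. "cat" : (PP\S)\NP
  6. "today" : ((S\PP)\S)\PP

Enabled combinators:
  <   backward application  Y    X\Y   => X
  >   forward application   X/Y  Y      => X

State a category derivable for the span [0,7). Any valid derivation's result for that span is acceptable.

[0,7] S   <
  [0,2] PP   <
    [0,1] "that" : NP
    [1,2] "chased" : PP\NP
  [2,7] S\PP   <
    [2,3] "some" : S
    [3,7] (S\PP)\S   <
      [3,6] PP   <
        [3,4] "in" : S
        [4,6] PP\S   <
          [4,5] "the" : NP
          [5,6] "cat" : (PP\S)\NP
      [6,7] "today" : ((S\PP)\S)\PP

S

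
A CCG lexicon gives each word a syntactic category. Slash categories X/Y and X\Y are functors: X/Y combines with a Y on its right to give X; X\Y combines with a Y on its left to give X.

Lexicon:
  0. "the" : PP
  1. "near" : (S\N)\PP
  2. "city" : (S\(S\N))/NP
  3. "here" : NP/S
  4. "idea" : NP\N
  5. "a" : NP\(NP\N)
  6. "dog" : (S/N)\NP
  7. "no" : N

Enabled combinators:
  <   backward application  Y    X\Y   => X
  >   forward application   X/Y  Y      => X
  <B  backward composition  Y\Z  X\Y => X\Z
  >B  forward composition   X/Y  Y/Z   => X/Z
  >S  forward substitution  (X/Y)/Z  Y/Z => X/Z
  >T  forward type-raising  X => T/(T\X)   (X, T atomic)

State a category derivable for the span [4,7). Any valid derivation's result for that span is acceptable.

[0,8] S   <
  [0,2] S\N   <
    [0,1] "the" : PP
    [1,2] "near" : (S\N)\PP
  [2,8] S\(S\N)   >
    [2,3] "city" : (S\(S\N))/NP
    [3,8] NP   >
      [3,4] "here" : NP/S
      [4,8] S   >
        [4,7] S/N   <
          [4,6] NP   <
            [4,5] "idea" : NP\N
            [5,6] "a" : NP\(NP\N)
          [6,7] "dog" : (S/N)\NP
        [7,8] "no" : N

S/N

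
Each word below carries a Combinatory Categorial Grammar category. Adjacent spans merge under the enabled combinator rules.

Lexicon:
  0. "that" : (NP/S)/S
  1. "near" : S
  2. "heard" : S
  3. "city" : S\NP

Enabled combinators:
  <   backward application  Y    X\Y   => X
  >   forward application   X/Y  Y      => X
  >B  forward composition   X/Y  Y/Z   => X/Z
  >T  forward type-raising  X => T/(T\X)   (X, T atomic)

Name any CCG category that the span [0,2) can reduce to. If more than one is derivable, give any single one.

NP/S

[0,4] S   <
  [0,3] NP   >
    [0,2] NP/S   >
      [0,1] "that" : (NP/S)/S
      [1,2] "near" : S
    [2,3] "heard" : S
  [3,4] "city" : S\NP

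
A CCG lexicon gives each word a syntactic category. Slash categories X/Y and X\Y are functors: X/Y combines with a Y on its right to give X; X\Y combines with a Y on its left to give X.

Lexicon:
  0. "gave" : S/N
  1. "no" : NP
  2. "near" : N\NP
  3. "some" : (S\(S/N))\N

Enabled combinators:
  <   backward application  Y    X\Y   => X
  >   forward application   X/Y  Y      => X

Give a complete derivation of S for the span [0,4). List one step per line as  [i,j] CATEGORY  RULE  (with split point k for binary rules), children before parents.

[0,4] S   <
  [0,1] "gave" : S/N
  [1,4] S\(S/N)   <
    [1,3] N   <
      [1,2] "no" : NP
      [2,3] "near" : N\NP
    [3,4] "some" : (S\(S/N))\N

[0,1] S/N  lex  "gave"
[1,2] NP  lex  "no"
[2,3] N\NP  lex  "near"
[1,3] N  <  k=2
[3,4] (S\(S/N))\N  lex  "some"
[1,4] S\(S/N)  <  k=3
[0,4] S  <  k=1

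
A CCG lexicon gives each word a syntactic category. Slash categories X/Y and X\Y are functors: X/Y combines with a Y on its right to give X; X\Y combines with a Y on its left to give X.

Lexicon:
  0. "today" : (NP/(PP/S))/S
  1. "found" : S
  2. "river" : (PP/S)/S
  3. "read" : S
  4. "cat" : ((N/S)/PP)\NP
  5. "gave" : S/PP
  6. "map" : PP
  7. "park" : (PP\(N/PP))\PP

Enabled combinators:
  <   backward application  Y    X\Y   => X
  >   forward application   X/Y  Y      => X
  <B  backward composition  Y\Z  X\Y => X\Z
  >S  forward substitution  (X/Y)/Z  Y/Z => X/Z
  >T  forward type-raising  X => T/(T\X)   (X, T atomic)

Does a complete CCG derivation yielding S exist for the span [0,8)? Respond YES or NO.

(NP/(PP/S))/S S (PP/S)/S S ((N/S)/PP)\NP S/PP PP (PP\(N/PP))\PP
CKY chart[0,8] = {N/(N\PP), NP/(NP\PP), PP, PP/(PP\PP), S/(S\PP)}; S ∉ chart

NO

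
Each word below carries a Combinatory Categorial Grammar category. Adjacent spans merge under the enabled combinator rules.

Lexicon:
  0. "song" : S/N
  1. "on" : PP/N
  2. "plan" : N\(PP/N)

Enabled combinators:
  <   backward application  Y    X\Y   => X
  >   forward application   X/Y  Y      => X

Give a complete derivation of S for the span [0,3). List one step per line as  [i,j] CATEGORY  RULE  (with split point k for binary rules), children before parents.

[0,1] S/N  lex  "song"
[1,2] PP/N  lex  "on"
[2,3] N\(PP/N)  lex  "plan"
[1,3] N  <  k=2
[0,3] S  >  k=1

[0,3] S   >
  [0,1] "song" : S/N
  [1,3] N   <
    [1,2] "on" : PP/N
    [2,3] "plan" : N\(PP/N)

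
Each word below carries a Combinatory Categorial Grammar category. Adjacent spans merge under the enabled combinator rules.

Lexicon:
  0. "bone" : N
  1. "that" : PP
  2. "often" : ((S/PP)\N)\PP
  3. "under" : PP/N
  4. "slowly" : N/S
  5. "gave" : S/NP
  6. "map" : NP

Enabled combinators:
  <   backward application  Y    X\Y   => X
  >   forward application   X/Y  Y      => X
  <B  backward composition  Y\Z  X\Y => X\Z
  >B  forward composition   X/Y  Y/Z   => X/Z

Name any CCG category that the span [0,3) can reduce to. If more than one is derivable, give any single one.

S/PP

[0,7] S   >
  [0,4] S/N   >B
    [0,3] S/PP   <
      [0,1] "bone" : N
      [1,3] (S/PP)\N   <
        [1,2] "that" : PP
        [2,3] "often" : ((S/PP)\N)\PP
    [3,4] "under" : PP/N
  [4,7] N   >
    [4,5] "slowly" : N/S
    [5,7] S   >
      [5,6] "gave" : S/NP
      [6,7] "map" : NP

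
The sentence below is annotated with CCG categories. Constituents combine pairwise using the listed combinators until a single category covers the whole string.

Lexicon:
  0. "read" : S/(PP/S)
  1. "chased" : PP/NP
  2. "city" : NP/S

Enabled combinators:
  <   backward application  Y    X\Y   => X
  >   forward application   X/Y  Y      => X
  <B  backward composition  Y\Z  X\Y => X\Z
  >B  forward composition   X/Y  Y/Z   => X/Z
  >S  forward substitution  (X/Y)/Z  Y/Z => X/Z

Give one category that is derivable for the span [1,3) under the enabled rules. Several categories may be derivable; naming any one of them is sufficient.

[0,3] S   >
  [0,1] "read" : S/(PP/S)
  [1,3] PP/S   >B
    [1,2] "chased" : PP/NP
    [2,3] "city" : NP/S

PP/S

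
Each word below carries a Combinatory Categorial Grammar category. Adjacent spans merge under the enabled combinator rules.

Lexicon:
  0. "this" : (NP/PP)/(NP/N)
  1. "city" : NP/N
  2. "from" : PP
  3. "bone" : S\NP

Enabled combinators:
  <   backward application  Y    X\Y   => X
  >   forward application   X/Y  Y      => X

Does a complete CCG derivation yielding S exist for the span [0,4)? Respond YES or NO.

YES

[0,4] S   <
  [0,3] NP   >
    [0,2] NP/PP   >
      [0,1] "this" : (NP/PP)/(NP/N)
      [1,2] "city" : NP/N
    [2,3] "from" : PP
  [3,4] "bone" : S\NP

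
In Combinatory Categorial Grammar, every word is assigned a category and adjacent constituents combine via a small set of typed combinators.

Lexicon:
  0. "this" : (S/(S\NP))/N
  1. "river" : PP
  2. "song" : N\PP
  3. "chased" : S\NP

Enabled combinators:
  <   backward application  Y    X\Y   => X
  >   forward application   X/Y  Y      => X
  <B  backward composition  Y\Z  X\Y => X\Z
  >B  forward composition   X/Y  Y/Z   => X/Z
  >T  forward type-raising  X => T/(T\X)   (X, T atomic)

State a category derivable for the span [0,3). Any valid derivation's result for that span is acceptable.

[0,4] S   >
  [0,3] S/(S\NP)   >
    [0,1] "this" : (S/(S\NP))/N
    [1,3] N   <
      [1,2] "river" : PP
      [2,3] "song" : N\PP
  [3,4] "chased" : S\NP

S/(S\NP)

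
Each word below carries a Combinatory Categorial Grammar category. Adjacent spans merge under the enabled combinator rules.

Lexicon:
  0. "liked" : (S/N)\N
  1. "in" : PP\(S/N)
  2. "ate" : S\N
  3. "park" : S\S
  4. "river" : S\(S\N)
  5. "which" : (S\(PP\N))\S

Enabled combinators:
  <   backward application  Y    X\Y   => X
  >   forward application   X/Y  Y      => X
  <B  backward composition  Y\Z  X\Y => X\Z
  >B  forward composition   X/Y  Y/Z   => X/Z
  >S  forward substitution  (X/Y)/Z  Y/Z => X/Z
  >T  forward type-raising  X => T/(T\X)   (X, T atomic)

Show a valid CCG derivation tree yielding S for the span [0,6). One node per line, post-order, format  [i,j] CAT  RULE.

[0,1] (S/N)\N  lex  "liked"
[1,2] PP\(S/N)  lex  "in"
[0,2] PP\N  <B  k=1
[2,3] S\N  lex  "ate"
[3,4] S\S  lex  "park"
[2,4] S\N  <B  k=3
[4,5] S\(S\N)  lex  "river"
[2,5] S  <  k=4
[5,6] (S\(PP\N))\S  lex  "which"
[2,6] S\(PP\N)  <  k=5
[0,6] S  <  k=2

[0,6] S   <
  [0,2] PP\N   <B
    [0,1] "liked" : (S/N)\N
    [1,2] "in" : PP\(S/N)
  [2,6] S\(PP\N)   <
    [2,5] S   <
      [2,4] S\N   <B
        [2,3] "ate" : S\N
        [3,4] "park" : S\S
      [4,5] "river" : S\(S\N)
    [5,6] "which" : (S\(PP\N))\S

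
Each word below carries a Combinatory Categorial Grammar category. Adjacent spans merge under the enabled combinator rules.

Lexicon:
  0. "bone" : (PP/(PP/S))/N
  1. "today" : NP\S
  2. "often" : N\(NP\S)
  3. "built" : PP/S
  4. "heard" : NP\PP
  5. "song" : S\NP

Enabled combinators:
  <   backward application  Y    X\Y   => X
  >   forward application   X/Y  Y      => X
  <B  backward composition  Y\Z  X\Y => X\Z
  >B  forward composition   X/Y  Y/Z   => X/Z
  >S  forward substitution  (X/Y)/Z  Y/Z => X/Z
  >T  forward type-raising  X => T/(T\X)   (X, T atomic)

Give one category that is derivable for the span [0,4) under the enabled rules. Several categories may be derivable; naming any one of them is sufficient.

PP

[0,6] S   <
  [0,4] PP   >
    [0,3] PP/(PP/S)   >
      [0,1] "bone" : (PP/(PP/S))/N
      [1,3] N   <
        [1,2] "today" : NP\S
        [2,3] "often" : N\(NP\S)
    [3,4] "built" : PP/S
  [4,6] S\PP   <B
    [4,5] "heard" : NP\PP
    [5,6] "song" : S\NP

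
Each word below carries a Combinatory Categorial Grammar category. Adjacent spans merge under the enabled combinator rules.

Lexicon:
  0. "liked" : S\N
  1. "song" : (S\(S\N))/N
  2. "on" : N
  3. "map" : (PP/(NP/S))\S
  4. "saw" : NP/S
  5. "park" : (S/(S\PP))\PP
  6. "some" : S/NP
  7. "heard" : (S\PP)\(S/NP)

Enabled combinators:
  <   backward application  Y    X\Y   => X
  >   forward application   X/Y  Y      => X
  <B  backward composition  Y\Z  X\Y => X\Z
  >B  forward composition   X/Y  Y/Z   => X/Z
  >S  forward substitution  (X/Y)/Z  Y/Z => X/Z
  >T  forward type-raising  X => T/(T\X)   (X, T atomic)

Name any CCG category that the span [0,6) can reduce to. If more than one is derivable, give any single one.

[0,8] S   >
  [0,6] S/(S\PP)   <
    [0,5] PP   >
      [0,4] PP/(NP/S)   <
        [0,3] S   <
          [0,1] "liked" : S\N
          [1,3] S\(S\N)   >
            [1,2] "song" : (S\(S\N))/N
            [2,3] "on" : N
        [3,4] "map" : (PP/(NP/S))\S
      [4,5] "saw" : NP/S
    [5,6] "park" : (S/(S\PP))\PP
  [6,8] S\PP   <
    [6,7] "some" : S/NP
    [7,8] "heard" : (S\PP)\(S/NP)

S/(S\PP)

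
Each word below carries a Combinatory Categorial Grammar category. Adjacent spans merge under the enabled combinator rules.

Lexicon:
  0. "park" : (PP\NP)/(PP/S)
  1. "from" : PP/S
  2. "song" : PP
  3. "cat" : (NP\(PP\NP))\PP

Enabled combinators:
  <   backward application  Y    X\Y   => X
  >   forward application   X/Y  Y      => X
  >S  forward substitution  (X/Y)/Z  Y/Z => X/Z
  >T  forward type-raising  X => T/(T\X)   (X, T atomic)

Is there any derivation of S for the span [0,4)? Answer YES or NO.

(PP\NP)/(PP/S) PP/S PP (NP\(PP\NP))\PP
CKY chart[0,4] = {N/(N\NP), NP, NP/(NP\NP), PP/(PP\NP), S/(S\NP)}; S ∉ chart

NO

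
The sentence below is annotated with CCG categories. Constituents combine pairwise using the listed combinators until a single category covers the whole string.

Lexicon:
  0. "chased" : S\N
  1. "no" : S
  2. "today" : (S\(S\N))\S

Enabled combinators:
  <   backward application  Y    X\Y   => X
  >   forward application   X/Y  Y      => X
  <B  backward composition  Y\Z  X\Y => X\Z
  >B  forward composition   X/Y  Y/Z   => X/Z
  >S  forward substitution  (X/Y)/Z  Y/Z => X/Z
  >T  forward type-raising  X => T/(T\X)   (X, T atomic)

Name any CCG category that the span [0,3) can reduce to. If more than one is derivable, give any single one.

S

[0,3] S   <
  [0,1] "chased" : S\N
  [1,3] S\(S\N)   <
    [1,2] "no" : S
    [2,3] "today" : (S\(S\N))\S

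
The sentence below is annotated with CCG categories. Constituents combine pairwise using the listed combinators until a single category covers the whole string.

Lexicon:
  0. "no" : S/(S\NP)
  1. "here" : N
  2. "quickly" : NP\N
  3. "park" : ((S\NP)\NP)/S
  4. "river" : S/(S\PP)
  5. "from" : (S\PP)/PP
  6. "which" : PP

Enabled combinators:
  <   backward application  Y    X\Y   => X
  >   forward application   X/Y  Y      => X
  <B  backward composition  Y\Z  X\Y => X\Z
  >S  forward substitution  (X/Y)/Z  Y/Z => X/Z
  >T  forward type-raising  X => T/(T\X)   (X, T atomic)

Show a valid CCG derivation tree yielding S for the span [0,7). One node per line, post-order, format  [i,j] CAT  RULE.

[0,7] S   >
  [0,1] "no" : S/(S\NP)
  [1,7] S\NP   <
    [1,3] NP   <
      [1,2] "here" : N
      [2,3] "quickly" : NP\N
    [3,7] (S\NP)\NP   >
      [3,4] "park" : ((S\NP)\NP)/S
      [4,7] S   >
        [4,5] "river" : S/(S\PP)
        [5,7] S\PP   >
          [5,6] "from" : (S\PP)/PP
          [6,7] "which" : PP

[0,1] S/(S\NP)  lex  "no"
[1,2] N  lex  "here"
[2,3] NP\N  lex  "quickly"
[1,3] NP  <  k=2
[3,4] ((S\NP)\NP)/S  lex  "park"
[4,5] S/(S\PP)  lex  "river"
[5,6] (S\PP)/PP  lex  "from"
[6,7] PP  lex  "which"
[5,7] S\PP  >  k=6
[4,7] S  >  k=5
[3,7] (S\NP)\NP  >  k=4
[1,7] S\NP  <  k=3
[0,7] S  >  k=1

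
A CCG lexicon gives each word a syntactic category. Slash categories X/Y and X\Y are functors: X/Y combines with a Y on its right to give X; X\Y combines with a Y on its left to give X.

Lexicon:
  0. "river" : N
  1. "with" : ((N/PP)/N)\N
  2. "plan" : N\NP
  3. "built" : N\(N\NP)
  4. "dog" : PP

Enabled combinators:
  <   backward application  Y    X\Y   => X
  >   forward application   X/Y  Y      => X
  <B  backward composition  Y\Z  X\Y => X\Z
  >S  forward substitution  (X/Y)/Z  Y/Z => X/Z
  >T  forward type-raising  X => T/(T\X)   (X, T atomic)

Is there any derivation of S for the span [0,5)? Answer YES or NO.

NO

N ((N/PP)/N)\N N\NP N\(N\NP) PP
CKY chart[0,5] = {N, N/(N\N), NP/(NP\N), PP/(PP\N), S/(S\N)}; S ∉ chart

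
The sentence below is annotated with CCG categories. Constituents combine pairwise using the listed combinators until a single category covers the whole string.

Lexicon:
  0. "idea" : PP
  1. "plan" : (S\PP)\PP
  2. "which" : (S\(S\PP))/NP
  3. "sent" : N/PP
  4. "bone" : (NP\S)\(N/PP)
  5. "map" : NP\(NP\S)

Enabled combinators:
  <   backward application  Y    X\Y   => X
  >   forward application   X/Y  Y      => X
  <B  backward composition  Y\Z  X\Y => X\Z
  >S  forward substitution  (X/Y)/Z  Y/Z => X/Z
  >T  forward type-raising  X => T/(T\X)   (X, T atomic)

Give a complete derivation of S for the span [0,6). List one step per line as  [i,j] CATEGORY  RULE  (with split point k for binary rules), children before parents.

[0,1] PP  lex  "idea"
[1,2] (S\PP)\PP  lex  "plan"
[0,2] S\PP  <  k=1
[2,3] (S\(S\PP))/NP  lex  "which"
[3,4] N/PP  lex  "sent"
[4,5] (NP\S)\(N/PP)  lex  "bone"
[3,5] NP\S  <  k=4
[5,6] NP\(NP\S)  lex  "map"
[3,6] NP  <  k=5
[2,6] S\(S\PP)  >  k=3
[0,6] S  <  k=2

[0,6] S   <
  [0,2] S\PP   <
    [0,1] "idea" : PP
    [1,2] "plan" : (S\PP)\PP
  [2,6] S\(S\PP)   >
    [2,3] "which" : (S\(S\PP))/NP
    [3,6] NP   <
      [3,5] NP\S   <
        [3,4] "sent" : N/PP
        [4,5] "bone" : (NP\S)\(N/PP)
      [5,6] "map" : NP\(NP\S)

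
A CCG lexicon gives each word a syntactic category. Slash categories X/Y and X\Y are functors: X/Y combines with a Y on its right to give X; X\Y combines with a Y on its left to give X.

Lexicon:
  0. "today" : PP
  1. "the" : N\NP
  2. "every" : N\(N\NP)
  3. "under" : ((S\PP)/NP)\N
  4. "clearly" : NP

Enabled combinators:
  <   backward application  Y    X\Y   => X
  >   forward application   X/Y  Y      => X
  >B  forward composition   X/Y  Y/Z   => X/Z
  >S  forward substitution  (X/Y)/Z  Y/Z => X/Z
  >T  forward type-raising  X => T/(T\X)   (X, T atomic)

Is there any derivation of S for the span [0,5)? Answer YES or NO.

YES

[0,5] S   <
  [0,1] "today" : PP
  [1,5] S\PP   >
    [1,4] (S\PP)/NP   <
      [1,3] N   <
        [1,2] "the" : N\NP
        [2,3] "every" : N\(N\NP)
      [3,4] "under" : ((S\PP)/NP)\N
    [4,5] "clearly" : NP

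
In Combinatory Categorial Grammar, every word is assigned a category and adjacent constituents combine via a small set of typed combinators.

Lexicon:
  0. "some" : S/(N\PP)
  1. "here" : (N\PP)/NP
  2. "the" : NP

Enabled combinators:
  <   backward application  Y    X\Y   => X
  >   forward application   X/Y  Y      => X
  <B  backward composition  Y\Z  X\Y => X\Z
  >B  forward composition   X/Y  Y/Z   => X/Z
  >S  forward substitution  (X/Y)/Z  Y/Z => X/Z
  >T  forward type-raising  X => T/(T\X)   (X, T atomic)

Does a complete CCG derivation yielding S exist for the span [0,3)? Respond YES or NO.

[0,3] S   >
  [0,1] "some" : S/(N\PP)
  [1,3] N\PP   >
    [1,2] "here" : (N\PP)/NP
    [2,3] "the" : NP

YES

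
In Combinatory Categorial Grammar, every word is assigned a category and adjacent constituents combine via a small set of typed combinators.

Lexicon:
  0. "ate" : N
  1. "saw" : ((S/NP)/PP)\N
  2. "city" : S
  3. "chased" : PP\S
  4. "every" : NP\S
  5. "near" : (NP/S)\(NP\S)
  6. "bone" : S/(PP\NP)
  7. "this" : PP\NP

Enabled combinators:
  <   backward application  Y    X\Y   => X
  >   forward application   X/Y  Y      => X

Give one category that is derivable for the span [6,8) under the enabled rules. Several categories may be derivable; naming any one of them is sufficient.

[0,8] S   >
  [0,4] S/NP   >
    [0,2] (S/NP)/PP   <
      [0,1] "ate" : N
      [1,2] "saw" : ((S/NP)/PP)\N
    [2,4] PP   <
      [2,3] "city" : S
      [3,4] "chased" : PP\S
  [4,8] NP   >
    [4,6] NP/S   <
      [4,5] "every" : NP\S
      [5,6] "near" : (NP/S)\(NP\S)
    [6,8] S   >
      [6,7] "bone" : S/(PP\NP)
      [7,8] "this" : PP\NP

S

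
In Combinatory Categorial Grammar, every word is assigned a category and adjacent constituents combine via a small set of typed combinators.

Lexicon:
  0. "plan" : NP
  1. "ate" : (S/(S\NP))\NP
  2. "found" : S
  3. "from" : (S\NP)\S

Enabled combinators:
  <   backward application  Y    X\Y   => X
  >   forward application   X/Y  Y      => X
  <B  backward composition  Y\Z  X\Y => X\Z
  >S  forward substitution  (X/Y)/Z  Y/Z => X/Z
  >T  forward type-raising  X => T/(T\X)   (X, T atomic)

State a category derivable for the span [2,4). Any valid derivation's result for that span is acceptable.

S\NP

[0,4] S   >
  [0,2] S/(S\NP)   <
    [0,1] "plan" : NP
    [1,2] "ate" : (S/(S\NP))\NP
  [2,4] S\NP   <
    [2,3] "found" : S
    [3,4] "from" : (S\NP)\S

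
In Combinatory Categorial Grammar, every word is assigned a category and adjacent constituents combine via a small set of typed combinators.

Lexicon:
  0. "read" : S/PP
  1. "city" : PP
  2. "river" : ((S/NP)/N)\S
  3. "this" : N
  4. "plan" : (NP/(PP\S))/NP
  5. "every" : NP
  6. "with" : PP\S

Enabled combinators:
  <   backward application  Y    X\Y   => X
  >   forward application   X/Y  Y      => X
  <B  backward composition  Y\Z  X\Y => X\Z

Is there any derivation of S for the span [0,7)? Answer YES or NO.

YES

[0,7] S   >
  [0,4] S/NP   >
    [0,3] (S/NP)/N   <
      [0,2] S   >
        [0,1] "read" : S/PP
        [1,2] "city" : PP
      [2,3] "river" : ((S/NP)/N)\S
    [3,4] "this" : N
  [4,7] NP   >
    [4,6] NP/(PP\S)   >
      [4,5] "plan" : (NP/(PP\S))/NP
      [5,6] "every" : NP
    [6,7] "with" : PP\S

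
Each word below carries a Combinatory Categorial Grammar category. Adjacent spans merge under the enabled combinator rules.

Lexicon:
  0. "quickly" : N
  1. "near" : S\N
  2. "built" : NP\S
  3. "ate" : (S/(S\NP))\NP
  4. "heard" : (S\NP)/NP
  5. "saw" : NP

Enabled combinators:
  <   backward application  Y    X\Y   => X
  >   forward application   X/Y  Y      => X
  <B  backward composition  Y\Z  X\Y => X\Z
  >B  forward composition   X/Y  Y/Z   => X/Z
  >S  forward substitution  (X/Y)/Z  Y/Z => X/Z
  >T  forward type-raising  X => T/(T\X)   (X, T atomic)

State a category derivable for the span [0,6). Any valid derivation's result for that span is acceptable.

S

[0,6] S   >
  [0,4] S/(S\NP)   <
    [0,3] NP   <
      [0,2] S   <
        [0,1] "quickly" : N
        [1,2] "near" : S\N
      [2,3] "built" : NP\S
    [3,4] "ate" : (S/(S\NP))\NP
  [4,6] S\NP   >
    [4,5] "heard" : (S\NP)/NP
    [5,6] "saw" : NP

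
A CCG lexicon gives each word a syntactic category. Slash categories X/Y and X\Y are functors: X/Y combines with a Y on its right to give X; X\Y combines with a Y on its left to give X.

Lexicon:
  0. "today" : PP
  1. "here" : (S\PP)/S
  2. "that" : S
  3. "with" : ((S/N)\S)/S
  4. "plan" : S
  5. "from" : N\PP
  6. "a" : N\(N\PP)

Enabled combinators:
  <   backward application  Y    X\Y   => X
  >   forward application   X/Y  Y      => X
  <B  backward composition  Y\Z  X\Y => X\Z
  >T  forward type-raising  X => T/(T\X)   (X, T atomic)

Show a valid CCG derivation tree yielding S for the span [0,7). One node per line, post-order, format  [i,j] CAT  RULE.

[0,1] PP  lex  "today"
[0,1] S/(S\PP)  >T
[1,2] (S\PP)/S  lex  "here"
[2,3] S  lex  "that"
[1,3] S\PP  >  k=2
[0,3] S  >  k=1
[3,4] ((S/N)\S)/S  lex  "with"
[4,5] S  lex  "plan"
[3,5] (S/N)\S  >  k=4
[0,5] S/N  <  k=3
[5,6] N\PP  lex  "from"
[6,7] N\(N\PP)  lex  "a"
[5,7] N  <  k=6
[0,7] S  >  k=5

[0,7] S   >
  [0,5] S/N   <
    [0,3] S   >
      [0,1] S/(S\PP)   >T
        [0,1] "today" : PP
      [1,3] S\PP   >
        [1,2] "here" : (S\PP)/S
        [2,3] "that" : S
    [3,5] (S/N)\S   >
      [3,4] "with" : ((S/N)\S)/S
      [4,5] "plan" : S
  [5,7] N   <
    [5,6] "from" : N\PP
    [6,7] "a" : N\(N\PP)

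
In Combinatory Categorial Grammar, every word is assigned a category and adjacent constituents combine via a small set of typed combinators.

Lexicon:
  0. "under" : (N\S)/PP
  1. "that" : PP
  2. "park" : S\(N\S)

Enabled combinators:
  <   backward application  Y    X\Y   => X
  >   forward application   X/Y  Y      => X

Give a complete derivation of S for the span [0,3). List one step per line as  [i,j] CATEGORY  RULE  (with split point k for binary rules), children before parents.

[0,1] (N\S)/PP  lex  "under"
[1,2] PP  lex  "that"
[0,2] N\S  >  k=1
[2,3] S\(N\S)  lex  "park"
[0,3] S  <  k=2

[0,3] S   <
  [0,2] N\S   >
    [0,1] "under" : (N\S)/PP
    [1,2] "that" : PP
  [2,3] "park" : S\(N\S)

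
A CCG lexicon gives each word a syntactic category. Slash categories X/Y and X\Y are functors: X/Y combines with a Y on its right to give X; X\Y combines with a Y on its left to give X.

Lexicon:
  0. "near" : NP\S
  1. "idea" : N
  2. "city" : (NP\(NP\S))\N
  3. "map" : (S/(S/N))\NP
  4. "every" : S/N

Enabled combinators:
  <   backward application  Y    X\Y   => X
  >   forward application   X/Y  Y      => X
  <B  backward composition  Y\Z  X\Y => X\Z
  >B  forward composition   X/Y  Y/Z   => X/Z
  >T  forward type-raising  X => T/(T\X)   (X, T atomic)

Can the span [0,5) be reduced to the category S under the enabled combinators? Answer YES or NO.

[0,5] S   >
  [0,4] S/(S/N)   <
    [0,3] NP   <
      [0,1] "near" : NP\S
      [1,3] NP\(NP\S)   <
        [1,2] "idea" : N
        [2,3] "city" : (NP\(NP\S))\N
    [3,4] "map" : (S/(S/N))\NP
  [4,5] "every" : S/N

YES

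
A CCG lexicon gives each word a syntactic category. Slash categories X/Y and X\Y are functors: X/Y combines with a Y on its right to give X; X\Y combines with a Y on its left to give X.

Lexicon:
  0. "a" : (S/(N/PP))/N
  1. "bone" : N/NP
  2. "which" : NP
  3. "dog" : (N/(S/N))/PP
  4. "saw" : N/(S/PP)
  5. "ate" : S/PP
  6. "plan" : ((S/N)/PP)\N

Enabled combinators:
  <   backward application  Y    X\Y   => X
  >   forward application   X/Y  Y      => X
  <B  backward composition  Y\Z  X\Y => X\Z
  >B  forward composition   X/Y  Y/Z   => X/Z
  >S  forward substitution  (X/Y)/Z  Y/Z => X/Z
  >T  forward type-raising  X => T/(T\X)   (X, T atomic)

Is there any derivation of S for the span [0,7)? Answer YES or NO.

[0,7] S   >
  [0,3] S/(N/PP)   >
    [0,1] "a" : (S/(N/PP))/N
    [1,3] N   >
      [1,2] "bone" : N/NP
      [2,3] "which" : NP
  [3,7] N/PP   >S
    [3,4] "dog" : (N/(S/N))/PP
    [4,7] (S/N)/PP   <
      [4,6] N   >
        [4,5] "saw" : N/(S/PP)
        [5,6] "ate" : S/PP
      [6,7] "plan" : ((S/N)/PP)\N

YES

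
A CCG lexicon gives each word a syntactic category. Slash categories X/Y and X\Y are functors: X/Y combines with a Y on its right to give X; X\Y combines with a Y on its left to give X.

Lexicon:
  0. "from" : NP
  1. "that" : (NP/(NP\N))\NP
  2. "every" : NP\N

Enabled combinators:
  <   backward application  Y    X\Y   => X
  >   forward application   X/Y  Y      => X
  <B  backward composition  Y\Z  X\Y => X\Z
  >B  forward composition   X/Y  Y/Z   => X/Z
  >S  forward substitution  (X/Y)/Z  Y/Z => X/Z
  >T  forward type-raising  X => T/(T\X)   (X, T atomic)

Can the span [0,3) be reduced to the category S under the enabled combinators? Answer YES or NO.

NP (NP/(NP\N))\NP NP\N
CKY chart[0,3] = {N/(N\NP), NP, NP/(NP\NP), PP/(PP\NP), S/(S\NP)}; S ∉ chart

NO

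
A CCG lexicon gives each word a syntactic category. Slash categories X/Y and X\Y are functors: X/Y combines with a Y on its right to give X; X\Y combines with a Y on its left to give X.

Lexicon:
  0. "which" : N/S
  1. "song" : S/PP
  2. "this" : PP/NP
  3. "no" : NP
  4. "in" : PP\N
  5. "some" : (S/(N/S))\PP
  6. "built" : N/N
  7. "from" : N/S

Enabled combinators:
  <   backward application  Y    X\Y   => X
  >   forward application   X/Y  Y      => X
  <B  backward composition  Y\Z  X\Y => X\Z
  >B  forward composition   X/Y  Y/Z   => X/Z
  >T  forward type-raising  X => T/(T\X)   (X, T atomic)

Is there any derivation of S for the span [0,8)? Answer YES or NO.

[0,8] S   >
  [0,6] S/(N/S)   <
    [0,5] PP   <
      [0,4] N   >
        [0,1] "which" : N/S
        [1,4] S   >
          [1,3] S/NP   >B
            [1,2] "song" : S/PP
            [2,3] "this" : PP/NP
          [3,4] "no" : NP
      [4,5] "in" : PP\N
    [5,6] "some" : (S/(N/S))\PP
  [6,8] N/S   >B
    [6,7] "built" : N/N
    [7,8] "from" : N/S

YES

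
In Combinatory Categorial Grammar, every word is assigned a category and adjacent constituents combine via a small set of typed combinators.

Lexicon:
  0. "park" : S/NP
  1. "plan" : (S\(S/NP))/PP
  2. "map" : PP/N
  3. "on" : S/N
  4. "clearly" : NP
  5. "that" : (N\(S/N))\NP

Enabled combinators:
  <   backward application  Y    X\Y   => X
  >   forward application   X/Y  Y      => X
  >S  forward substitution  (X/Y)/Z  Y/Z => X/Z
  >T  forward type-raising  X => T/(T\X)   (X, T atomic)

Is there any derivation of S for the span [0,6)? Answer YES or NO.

YES

[0,6] S   <
  [0,1] "park" : S/NP
  [1,6] S\(S/NP)   >
    [1,2] "plan" : (S\(S/NP))/PP
    [2,6] PP   >
      [2,3] "map" : PP/N
      [3,6] N   <
        [3,4] "on" : S/N
        [4,6] N\(S/N)   <
          [4,5] "clearly" : NP
          [5,6] "that" : (N\(S/N))\NP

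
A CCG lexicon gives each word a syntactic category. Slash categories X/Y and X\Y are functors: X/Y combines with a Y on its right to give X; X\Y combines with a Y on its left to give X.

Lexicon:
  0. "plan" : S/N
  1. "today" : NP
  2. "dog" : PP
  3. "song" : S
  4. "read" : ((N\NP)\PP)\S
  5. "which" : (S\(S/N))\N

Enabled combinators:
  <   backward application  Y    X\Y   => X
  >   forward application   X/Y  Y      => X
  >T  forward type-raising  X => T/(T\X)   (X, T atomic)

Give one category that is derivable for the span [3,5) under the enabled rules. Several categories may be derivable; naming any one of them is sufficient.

[0,6] S   <
  [0,1] "plan" : S/N
  [1,6] S\(S/N)   <
    [1,5] N   <
      [1,2] "today" : NP
      [2,5] N\NP   <
        [2,3] "dog" : PP
        [3,5] (N\NP)\PP   <
          [3,4] "song" : S
          [4,5] "read" : ((N\NP)\PP)\S
    [5,6] "which" : (S\(S/N))\N

(N\NP)\PP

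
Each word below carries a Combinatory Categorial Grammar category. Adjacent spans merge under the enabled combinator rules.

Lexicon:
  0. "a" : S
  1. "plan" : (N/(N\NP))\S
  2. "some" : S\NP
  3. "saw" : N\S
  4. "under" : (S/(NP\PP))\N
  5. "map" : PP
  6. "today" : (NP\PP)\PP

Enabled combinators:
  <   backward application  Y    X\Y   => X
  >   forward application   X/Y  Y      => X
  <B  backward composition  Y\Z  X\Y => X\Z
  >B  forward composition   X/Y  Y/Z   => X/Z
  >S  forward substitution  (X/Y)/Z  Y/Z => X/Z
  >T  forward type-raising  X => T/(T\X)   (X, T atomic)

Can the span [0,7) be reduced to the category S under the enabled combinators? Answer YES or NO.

[0,7] S   >
  [0,5] S/(NP\PP)   <
    [0,4] N   >
      [0,2] N/(N\NP)   <
        [0,1] "a" : S
        [1,2] "plan" : (N/(N\NP))\S
      [2,4] N\NP   <B
        [2,3] "some" : S\NP
        [3,4] "saw" : N\S
    [4,5] "under" : (S/(NP\PP))\N
  [5,7] NP\PP   <
    [5,6] "map" : PP
    [6,7] "today" : (NP\PP)\PP

YES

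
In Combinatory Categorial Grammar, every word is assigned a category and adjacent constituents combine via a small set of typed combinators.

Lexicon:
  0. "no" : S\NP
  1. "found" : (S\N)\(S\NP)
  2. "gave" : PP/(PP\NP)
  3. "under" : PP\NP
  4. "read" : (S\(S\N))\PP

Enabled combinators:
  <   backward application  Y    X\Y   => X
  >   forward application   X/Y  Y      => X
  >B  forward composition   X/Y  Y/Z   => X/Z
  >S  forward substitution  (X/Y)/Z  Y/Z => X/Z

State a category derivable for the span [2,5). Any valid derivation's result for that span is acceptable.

S\(S\N)

[0,5] S   <
  [0,2] S\N   <
    [0,1] "no" : S\NP
    [1,2] "found" : (S\N)\(S\NP)
  [2,5] S\(S\N)   <
    [2,4] PP   >
      [2,3] "gave" : PP/(PP\NP)
      [3,4] "under" : PP\NP
    [4,5] "read" : (S\(S\N))\PP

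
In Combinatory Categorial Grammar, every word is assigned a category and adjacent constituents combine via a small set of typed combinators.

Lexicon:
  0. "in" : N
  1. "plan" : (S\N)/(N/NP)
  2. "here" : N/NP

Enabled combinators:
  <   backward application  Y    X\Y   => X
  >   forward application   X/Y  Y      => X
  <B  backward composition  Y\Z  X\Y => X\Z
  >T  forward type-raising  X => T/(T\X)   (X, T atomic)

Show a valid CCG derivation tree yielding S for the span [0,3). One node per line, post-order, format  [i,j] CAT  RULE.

[0,3] S   >
  [0,1] S/(S\N)   >T
    [0,1] "in" : N
  [1,3] S\N   >
    [1,2] "plan" : (S\N)/(N/NP)
    [2,3] "here" : N/NP

[0,1] N  lex  "in"
[0,1] S/(S\N)  >T
[1,2] (S\N)/(N/NP)  lex  "plan"
[2,3] N/NP  lex  "here"
[1,3] S\N  >  k=2
[0,3] S  >  k=1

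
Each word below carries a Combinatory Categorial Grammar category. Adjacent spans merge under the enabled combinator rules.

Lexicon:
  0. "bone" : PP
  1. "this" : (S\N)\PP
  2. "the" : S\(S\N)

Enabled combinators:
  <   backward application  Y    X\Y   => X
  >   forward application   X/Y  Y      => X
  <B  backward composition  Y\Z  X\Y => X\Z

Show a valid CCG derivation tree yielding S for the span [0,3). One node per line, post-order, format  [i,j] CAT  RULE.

[0,1] PP  lex  "bone"
[1,2] (S\N)\PP  lex  "this"
[2,3] S\(S\N)  lex  "the"
[1,3] S\PP  <B  k=2
[0,3] S  <  k=1

[0,3] S   <
  [0,1] "bone" : PP
  [1,3] S\PP   <B
    [1,2] "this" : (S\N)\PP
    [2,3] "the" : S\(S\N)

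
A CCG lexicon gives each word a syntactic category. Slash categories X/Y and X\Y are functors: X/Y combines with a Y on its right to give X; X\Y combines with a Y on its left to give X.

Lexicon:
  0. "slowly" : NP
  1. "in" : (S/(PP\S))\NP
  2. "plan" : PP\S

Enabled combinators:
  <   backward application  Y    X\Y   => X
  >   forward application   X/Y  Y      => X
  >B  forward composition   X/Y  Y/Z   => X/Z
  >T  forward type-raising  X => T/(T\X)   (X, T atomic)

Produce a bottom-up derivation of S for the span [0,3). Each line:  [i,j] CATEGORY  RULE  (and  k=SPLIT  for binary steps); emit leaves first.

[0,3] S   >
  [0,2] S/(PP\S)   <
    [0,1] "slowly" : NP
    [1,2] "in" : (S/(PP\S))\NP
  [2,3] "plan" : PP\S

[0,1] NP  lex  "slowly"
[1,2] (S/(PP\S))\NP  lex  "in"
[0,2] S/(PP\S)  <  k=1
[2,3] PP\S  lex  "plan"
[0,3] S  >  k=2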